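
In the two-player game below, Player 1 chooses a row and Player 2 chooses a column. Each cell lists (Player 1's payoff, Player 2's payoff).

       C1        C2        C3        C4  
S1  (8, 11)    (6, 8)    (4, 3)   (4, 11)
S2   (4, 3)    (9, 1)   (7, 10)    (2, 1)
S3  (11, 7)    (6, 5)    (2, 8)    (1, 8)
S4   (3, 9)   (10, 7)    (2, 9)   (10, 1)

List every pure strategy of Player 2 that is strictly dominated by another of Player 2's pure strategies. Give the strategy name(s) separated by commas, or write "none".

C2

C1 is not dominated — it holds its own against C2 at S1 (11>8); C3 at S1 (11>3); C4 at S1 (11=11).
C2: dominated, since C1 does at least as well everywhere (S1: 11>8, S2: 3>1, S3: 7>5, S4: 9>7).
Nothing dominates C3: C1 at S2 (10>3); C2 at S2 (10>1); C4 at S2 (10>1).
C4: no other strategy beats it everywhere (C1 at S1 (11=11); C2 at S1 (11>8); C3 at S1 (11>3)).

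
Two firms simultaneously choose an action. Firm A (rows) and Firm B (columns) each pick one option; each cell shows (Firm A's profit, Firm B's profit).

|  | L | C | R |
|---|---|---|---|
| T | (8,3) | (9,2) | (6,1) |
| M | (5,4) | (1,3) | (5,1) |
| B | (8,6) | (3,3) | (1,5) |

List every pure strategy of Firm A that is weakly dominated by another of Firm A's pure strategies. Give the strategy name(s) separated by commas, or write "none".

Nothing dominates T: M at L (8>5); B at C (9>3).
T weakly dominates M — L: 8>5, C: 9>1, R: 6>5.
T weakly dominates B — L: 8=8, C: 9>3, R: 6>1.

M, B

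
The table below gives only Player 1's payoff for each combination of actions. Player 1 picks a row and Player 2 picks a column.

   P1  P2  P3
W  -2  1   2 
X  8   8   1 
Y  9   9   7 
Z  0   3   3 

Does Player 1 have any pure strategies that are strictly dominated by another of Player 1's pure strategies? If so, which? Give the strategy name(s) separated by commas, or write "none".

W: dominated, since Y does at least as well everywhere (P1: 9>-2, P2: 9>1, P3: 7>2).
Y strictly dominates X — P1: 9>8, P2: 9>8, P3: 7>1.
Y is not dominated — it holds its own against W at P1 (9>-2); X at P1 (9>8); Z at P1 (9>0).
Z is strictly dominated by Y (P1: 9>0, P2: 9>3, P3: 7>3).

W, X, Z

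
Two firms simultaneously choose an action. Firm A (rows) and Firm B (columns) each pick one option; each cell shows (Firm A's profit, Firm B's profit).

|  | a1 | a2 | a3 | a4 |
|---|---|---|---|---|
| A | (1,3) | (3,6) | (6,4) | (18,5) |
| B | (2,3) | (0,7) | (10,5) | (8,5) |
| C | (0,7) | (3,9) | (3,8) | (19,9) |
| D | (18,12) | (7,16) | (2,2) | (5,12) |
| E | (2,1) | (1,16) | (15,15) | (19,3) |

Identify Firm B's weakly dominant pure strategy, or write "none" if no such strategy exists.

a2

a2 vs a1: A: 6>3, B: 7>3, C: 9>7, D: 16>12, E: 16>1.
a2 vs a3: A: 6>4, B: 7>5, C: 9>8, D: 16>2, E: 16>15.
a2 vs a4: A: 6>5, B: 7>5, C: 9=9, D: 16>12, E: 16>3.
a2 is at least as good as every other strategy against every opponent action, so it is weakly dominant.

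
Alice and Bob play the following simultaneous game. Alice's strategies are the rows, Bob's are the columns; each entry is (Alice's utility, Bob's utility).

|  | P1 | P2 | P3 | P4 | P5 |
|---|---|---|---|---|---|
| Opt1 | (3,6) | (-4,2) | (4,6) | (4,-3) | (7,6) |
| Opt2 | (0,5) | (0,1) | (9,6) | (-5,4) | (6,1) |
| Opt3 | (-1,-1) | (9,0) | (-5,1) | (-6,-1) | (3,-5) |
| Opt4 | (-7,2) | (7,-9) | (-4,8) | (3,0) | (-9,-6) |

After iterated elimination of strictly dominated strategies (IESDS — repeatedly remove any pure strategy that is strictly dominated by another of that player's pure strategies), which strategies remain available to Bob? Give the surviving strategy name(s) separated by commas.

P1, P3, P5

Bob's strategy P2 is strictly dominated by P3 (Opt1: 6>2, Opt2: 6>1, Opt3: 1>0, Opt4: 8>-9) and is removed.
For Alice, Opt1 strictly dominates Opt3 on the remaining columns (P1: 3>-1, P3: 4>-5, P4: 4>-6, P5: 7>3); eliminate Opt3.
Alice's strategy Opt4 is strictly dominated by Opt1 (P1: 3>-7, P3: 4>-4, P4: 4>3, P5: 7>-9) and is removed.
Bob's strategy P4 is strictly dominated by P1 (Opt1: 6>-3, Opt2: 5>4) and is removed.
Among the remaining strategies, none is strictly dominated by another pure strategy of the same player, so the elimination stops.
Surviving strategies — Alice: {Opt1, Opt2}; Bob: {P1, P3, P5}.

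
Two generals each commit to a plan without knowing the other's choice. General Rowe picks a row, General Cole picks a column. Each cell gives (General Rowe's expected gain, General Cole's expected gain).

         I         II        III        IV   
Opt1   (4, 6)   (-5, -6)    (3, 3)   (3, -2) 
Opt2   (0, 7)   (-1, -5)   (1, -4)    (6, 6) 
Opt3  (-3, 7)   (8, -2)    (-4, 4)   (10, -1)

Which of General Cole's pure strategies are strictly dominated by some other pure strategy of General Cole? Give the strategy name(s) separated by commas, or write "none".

II, III, IV

Nothing dominates I: II at Opt1 (6>-6); III at Opt1 (6>3); IV at Opt1 (6>-2).
II is strictly dominated by I (Opt1: 6>-6, Opt2: 7>-5, Opt3: 7>-2).
I strictly dominates III — Opt1: 6>3, Opt2: 7>-4, Opt3: 7>4.
IV is strictly dominated by I (Opt1: 6>-2, Opt2: 7>6, Opt3: 7>-1).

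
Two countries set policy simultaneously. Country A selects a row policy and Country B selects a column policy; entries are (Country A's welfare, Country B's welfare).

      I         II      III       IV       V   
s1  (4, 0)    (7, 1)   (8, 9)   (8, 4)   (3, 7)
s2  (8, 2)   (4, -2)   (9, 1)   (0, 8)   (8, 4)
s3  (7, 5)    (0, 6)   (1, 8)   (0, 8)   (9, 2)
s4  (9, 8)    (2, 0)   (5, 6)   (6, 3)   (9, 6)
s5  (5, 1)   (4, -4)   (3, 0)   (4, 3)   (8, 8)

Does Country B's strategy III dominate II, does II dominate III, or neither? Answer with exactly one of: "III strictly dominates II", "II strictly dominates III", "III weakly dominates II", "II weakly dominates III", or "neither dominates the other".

III strictly dominates II

III's payoffs vs II's, by Country A's action — s1: 9>1, s2: 1>-2, s3: 8>6, s4: 6>0, s5: 0>-4.
III gives a strictly higher payoff against each opponent action, so III strictly dominates II.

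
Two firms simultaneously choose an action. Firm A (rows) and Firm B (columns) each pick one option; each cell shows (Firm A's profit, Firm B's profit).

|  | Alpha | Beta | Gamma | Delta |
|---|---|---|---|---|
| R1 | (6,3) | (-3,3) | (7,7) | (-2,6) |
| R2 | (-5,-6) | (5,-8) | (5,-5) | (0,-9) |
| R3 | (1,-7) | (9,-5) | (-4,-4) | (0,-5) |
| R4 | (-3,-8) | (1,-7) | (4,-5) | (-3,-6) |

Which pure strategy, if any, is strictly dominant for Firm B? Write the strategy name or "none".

Gamma vs Alpha: R1: 7>3, R2: -5>-6, R3: -4>-7, R4: -5>-8.
Gamma vs Beta: R1: 7>3, R2: -5>-8, R3: -4>-5, R4: -5>-7.
Gamma vs Delta: R1: 7>6, R2: -5>-9, R3: -4>-5, R4: -5>-6.
Gamma strictly beats every other strategy against every opponent action, so it is strictly dominant.

Gamma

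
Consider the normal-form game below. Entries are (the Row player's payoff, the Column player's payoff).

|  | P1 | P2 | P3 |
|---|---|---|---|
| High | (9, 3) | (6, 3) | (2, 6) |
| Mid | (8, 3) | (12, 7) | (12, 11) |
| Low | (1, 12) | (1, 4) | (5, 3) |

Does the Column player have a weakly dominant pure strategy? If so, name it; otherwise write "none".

none

P1 fails to dominate P2 at Mid (3<7).
P2 fails to dominate P1 at Low (4<12).
P3 fails to dominate P1 at Low (3<12).
No single strategy dominates all the others.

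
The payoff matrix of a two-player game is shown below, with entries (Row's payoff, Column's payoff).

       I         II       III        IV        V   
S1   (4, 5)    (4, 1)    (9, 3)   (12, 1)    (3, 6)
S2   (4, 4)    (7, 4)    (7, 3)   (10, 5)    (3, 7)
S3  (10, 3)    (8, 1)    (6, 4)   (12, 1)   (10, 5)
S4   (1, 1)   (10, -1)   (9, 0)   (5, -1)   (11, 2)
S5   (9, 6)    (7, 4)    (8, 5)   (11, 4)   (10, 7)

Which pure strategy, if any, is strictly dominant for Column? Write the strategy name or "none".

V vs I: S1: 6>5, S2: 7>4, S3: 5>3, S4: 2>1, S5: 7>6.
V vs II: S1: 6>1, S2: 7>4, S3: 5>1, S4: 2>-1, S5: 7>4.
V vs III: S1: 6>3, S2: 7>3, S3: 5>4, S4: 2>0, S5: 7>5.
V vs IV: S1: 6>1, S2: 7>5, S3: 5>1, S4: 2>-1, S5: 7>4.
V strictly beats every other strategy against every opponent action, so it is strictly dominant.

V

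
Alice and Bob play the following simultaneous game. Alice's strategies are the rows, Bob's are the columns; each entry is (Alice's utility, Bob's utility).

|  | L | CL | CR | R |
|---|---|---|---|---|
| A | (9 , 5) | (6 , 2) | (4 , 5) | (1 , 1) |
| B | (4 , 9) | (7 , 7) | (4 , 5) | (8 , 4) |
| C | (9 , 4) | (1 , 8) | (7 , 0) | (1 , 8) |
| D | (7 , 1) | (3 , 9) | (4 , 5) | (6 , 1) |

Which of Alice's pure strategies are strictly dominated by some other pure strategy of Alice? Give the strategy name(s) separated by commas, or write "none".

A: no other strategy beats it everywhere (B at L (9>4); C at L (9=9); D at L (9>7)).
B is not dominated — it holds its own against A at CL (7>6); C at CL (7>1); D at CL (7>3).
C: no other strategy beats it everywhere (A at L (9=9); B at L (9>4); D at L (9>7)).
Nothing dominates D: A at CR (4=4); B at L (7>4); C at CL (3>1).

none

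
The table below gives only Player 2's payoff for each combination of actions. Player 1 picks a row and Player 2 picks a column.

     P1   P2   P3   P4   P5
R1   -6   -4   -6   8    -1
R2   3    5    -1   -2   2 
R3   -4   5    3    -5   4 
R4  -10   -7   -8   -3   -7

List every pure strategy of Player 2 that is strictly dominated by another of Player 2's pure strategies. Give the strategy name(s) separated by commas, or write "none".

P1, P3

P1: dominated, since P2 does at least as well everywhere (R1: -4>-6, R2: 5>3, R3: 5>-4, R4: -7>-10).
P2 is not dominated — it holds its own against P1 at R1 (-4>-6); P3 at R1 (-4>-6); P4 at R2 (5>-2); P5 at R2 (5>2).
P3 is strictly dominated by P2 (R1: -4>-6, R2: 5>-1, R3: 5>3, R4: -7>-8).
Nothing dominates P4: P1 at R1 (8>-6); P2 at R1 (8>-4); P3 at R1 (8>-6); P5 at R1 (8>-1).
Nothing dominates P5: P1 at R1 (-1>-6); P2 at R1 (-1>-4); P3 at R1 (-1>-6); P4 at R2 (2>-2).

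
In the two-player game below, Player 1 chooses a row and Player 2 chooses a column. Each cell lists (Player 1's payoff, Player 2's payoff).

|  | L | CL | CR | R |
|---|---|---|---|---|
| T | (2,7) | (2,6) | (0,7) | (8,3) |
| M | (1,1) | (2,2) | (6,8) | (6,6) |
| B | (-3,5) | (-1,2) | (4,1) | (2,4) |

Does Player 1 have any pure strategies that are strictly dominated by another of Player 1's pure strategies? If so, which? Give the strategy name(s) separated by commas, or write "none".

B

Nothing dominates T: M at L (2>1); B at L (2>-3).
M: no other strategy beats it everywhere (T at CL (2=2); B at L (1>-3)).
B: dominated, since M does at least as well everywhere (L: 1>-3, CL: 2>-1, CR: 6>4, R: 6>2).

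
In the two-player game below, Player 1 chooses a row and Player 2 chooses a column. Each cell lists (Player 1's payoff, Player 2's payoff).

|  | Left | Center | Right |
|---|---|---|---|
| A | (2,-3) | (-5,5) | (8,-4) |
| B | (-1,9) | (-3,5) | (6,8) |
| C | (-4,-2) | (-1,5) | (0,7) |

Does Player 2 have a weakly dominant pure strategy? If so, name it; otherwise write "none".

none

Left fails to dominate Center at A (-3<5).
Center fails to dominate Left at B (5<9).
Right fails to dominate Left at A (-4<-3).
No single strategy dominates all the others.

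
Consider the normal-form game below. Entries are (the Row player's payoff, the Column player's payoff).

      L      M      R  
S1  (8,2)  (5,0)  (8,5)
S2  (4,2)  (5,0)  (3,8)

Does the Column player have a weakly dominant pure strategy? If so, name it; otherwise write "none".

R

R vs L: S1: 5>2, S2: 8>2.
R vs M: S1: 5>0, S2: 8>0.
R is at least as good as every other strategy against every opponent action, so it is weakly dominant.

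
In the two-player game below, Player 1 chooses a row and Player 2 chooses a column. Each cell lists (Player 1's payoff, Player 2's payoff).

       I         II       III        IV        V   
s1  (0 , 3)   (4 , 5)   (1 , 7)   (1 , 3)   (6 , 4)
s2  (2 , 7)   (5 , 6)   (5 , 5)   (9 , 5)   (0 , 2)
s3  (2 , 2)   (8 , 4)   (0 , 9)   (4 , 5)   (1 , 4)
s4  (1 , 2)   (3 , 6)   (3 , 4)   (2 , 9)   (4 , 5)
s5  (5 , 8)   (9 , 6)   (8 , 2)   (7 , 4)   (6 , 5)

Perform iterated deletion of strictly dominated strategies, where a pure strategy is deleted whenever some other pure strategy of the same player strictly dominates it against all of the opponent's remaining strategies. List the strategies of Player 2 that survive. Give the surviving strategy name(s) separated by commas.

I

For Player 1, s5 strictly dominates s3 on the remaining columns (I: 5>2, II: 9>8, III: 8>0, IV: 7>4, V: 6>1); eliminate s3.
Row s4 is eliminated: s5 beats it against every remaining column (I: 5>1, II: 9>3, III: 8>3, IV: 7>2, V: 6>4).
For Player 2, II strictly dominates IV on the remaining rows (s1: 5>3, s2: 6>5, s5: 6>4); eliminate IV.
Player 1's strategy s2 is strictly dominated by s5 (I: 5>2, II: 9>5, III: 8>5, V: 6>0) and is removed.
Player 2's strategy V is strictly dominated by II (s1: 5>4, s5: 6>5) and is removed.
For Player 1, s5 strictly dominates s1 on the remaining columns (I: 5>0, II: 9>4, III: 8>1); eliminate s1.
Column II is eliminated: I beats it against every remaining row (s5: 8>6).
For Player 2, I strictly dominates III on the remaining rows (s5: 8>2); eliminate III.
Among the remaining strategies, none is strictly dominated by another pure strategy of the same player, so the elimination stops.
Surviving strategies — Player 1: {s5}; Player 2: {I}.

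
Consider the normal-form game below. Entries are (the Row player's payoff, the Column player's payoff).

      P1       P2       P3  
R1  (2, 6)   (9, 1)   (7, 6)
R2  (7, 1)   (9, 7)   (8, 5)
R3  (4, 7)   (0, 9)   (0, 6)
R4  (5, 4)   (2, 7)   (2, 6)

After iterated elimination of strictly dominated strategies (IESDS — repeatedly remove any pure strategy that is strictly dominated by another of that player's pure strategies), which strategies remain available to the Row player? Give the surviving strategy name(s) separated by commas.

R1, R2

The Row player's strategy R3 is strictly dominated by R2 (P1: 7>4, P2: 9>0, P3: 8>0) and is removed.
Row R4 is eliminated: R2 beats it against every remaining column (P1: 7>5, P2: 9>2, P3: 8>2).
Among the remaining strategies, none is strictly dominated by another pure strategy of the same player, so the elimination stops.
Surviving strategies — the Row player: {R1, R2}; the Column player: {P1, P2, P3}.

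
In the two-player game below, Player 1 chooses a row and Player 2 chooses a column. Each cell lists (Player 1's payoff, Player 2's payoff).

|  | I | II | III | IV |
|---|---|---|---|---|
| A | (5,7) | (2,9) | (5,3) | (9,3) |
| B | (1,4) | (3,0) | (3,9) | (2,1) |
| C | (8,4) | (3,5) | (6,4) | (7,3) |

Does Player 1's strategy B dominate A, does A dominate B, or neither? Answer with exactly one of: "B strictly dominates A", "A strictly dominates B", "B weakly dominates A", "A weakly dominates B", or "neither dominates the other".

neither dominates the other

B's payoffs vs A's, by Player 2's action — I: 1<5, II: 3>2, III: 3<5, IV: 2<9.
B does better at II but worse at I, III, IV; neither strategy dominates the other.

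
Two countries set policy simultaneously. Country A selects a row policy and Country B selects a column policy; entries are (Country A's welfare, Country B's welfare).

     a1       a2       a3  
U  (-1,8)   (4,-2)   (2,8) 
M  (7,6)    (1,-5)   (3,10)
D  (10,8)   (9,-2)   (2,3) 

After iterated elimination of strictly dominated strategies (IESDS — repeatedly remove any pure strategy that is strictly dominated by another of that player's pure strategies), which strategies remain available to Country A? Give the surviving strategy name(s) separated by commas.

Country B's strategy a2 is strictly dominated by a1 (U: 8>-2, M: 6>-5, D: 8>-2) and is removed.
For Country A, M strictly dominates U on the remaining columns (a1: 7>-1, a3: 3>2); eliminate U.
Among the remaining strategies, none is strictly dominated by another pure strategy of the same player, so the elimination stops.
Surviving strategies — Country A: {M, D}; Country B: {a1, a3}.

M, D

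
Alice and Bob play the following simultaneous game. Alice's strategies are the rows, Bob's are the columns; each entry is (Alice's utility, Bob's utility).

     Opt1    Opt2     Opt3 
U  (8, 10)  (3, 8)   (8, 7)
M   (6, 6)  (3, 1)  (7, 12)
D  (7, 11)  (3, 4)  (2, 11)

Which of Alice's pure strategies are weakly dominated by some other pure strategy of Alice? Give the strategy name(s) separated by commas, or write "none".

M, D

U: no other strategy beats it everywhere (M at Opt1 (8>6); D at Opt1 (8>7)).
U weakly dominates M — Opt1: 8>6, Opt2: 3=3, Opt3: 8>7.
D: dominated, since U does at least as well everywhere (Opt1: 8>7, Opt2: 3=3, Opt3: 8>2).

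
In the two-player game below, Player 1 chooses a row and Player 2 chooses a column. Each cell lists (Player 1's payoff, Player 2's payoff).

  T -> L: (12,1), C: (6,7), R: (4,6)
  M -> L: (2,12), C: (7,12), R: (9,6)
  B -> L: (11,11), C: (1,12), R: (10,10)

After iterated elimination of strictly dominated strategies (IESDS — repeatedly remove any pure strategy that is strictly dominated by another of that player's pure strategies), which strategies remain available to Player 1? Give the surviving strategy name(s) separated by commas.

Column R is eliminated: C beats it against every remaining row (T: 7>6, M: 12>6, B: 12>10).
For Player 1, T strictly dominates B on the remaining columns (L: 12>11, C: 6>1); eliminate B.
Among the remaining strategies, none is strictly dominated by another pure strategy of the same player, so the elimination stops.
Surviving strategies — Player 1: {T, M}; Player 2: {L, C}.

T, M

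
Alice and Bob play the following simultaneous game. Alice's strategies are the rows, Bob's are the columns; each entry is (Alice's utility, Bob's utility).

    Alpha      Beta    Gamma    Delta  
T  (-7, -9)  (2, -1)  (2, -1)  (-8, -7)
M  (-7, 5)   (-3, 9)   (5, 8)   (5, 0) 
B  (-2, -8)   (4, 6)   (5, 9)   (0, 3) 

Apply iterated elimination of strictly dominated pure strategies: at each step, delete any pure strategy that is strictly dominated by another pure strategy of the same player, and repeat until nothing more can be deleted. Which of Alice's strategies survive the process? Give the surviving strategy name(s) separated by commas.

M, B

Row T is eliminated: B beats it against every remaining column (Alpha: -2>-7, Beta: 4>2, Gamma: 5>2, Delta: 0>-8).
Column Alpha is eliminated: Beta beats it against every remaining row (M: 9>5, B: 6>-8).
Bob's strategy Delta is strictly dominated by Beta (M: 9>0, B: 6>3) and is removed.
Among the remaining strategies, none is strictly dominated by another pure strategy of the same player, so the elimination stops.
Surviving strategies — Alice: {M, B}; Bob: {Beta, Gamma}.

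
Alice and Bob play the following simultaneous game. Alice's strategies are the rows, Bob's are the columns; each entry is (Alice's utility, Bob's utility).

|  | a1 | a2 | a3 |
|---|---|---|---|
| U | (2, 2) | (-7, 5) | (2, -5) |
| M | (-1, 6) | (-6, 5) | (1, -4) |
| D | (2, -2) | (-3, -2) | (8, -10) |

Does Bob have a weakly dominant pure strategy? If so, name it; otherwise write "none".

a1 fails to dominate a2 at U (2<5).
a2 fails to dominate a1 at M (5<6).
a3 fails to dominate a1 at U (-5<2).
No single strategy dominates all the others.

none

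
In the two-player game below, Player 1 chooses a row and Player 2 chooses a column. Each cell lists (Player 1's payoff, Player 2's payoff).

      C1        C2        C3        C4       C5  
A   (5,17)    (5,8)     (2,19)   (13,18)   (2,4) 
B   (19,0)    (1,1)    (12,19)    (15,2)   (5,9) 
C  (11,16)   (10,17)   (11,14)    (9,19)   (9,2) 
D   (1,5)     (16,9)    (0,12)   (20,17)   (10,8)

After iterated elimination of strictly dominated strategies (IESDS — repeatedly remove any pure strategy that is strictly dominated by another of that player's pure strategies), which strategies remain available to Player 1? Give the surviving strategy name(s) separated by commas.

Player 2's strategy C1 is strictly dominated by C4 (A: 18>17, B: 2>0, C: 19>16, D: 17>5) and is removed.
Column C2 is eliminated: C4 beats it against every remaining row (A: 18>8, B: 2>1, C: 19>17, D: 17>9).
For Player 1, B strictly dominates A on the remaining columns (C3: 12>2, C4: 15>13, C5: 5>2); eliminate A.
For Player 2, C3 strictly dominates C5 on the remaining rows (B: 19>9, C: 14>2, D: 12>8); eliminate C5.
Player 1's strategy C is strictly dominated by B (C3: 12>11, C4: 15>9) and is removed.
Among the remaining strategies, none is strictly dominated by another pure strategy of the same player, so the elimination stops.
Surviving strategies — Player 1: {B, D}; Player 2: {C3, C4}.

B, D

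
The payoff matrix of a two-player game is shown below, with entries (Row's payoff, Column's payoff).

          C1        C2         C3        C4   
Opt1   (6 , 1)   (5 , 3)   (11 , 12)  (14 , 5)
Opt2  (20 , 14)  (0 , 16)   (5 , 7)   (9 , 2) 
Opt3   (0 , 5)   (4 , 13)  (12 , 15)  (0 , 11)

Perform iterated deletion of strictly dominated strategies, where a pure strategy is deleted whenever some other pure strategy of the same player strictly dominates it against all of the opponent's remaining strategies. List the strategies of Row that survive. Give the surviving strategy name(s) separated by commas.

For Column, C2 strictly dominates C1 on the remaining rows (Opt1: 3>1, Opt2: 16>14, Opt3: 13>5); eliminate C1.
For Row, Opt1 strictly dominates Opt2 on the remaining columns (C2: 5>0, C3: 11>5, C4: 14>9); eliminate Opt2.
Column's strategy C2 is strictly dominated by C3 (Opt1: 12>3, Opt3: 15>13) and is removed.
For Column, C3 strictly dominates C4 on the remaining rows (Opt1: 12>5, Opt3: 15>11); eliminate C4.
Row Opt1 is eliminated: Opt3 beats it against every remaining column (C3: 12>11).
Among the remaining strategies, none is strictly dominated by another pure strategy of the same player, so the elimination stops.
Surviving strategies — Row: {Opt3}; Column: {C3}.

Opt3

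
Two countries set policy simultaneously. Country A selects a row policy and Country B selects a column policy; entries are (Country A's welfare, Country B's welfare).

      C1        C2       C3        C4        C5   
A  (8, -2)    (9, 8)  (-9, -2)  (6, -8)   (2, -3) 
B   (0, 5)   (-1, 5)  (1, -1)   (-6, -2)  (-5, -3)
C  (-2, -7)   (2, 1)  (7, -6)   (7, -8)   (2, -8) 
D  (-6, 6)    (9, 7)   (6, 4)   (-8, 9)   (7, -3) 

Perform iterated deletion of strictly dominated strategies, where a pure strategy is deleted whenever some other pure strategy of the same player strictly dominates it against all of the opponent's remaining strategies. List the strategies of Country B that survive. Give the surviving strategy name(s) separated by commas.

C2, C4

For Country B, C2 strictly dominates C3 on the remaining rows (A: 8>-2, B: 5>-1, C: 1>-6, D: 7>4); eliminate C3.
For Country A, A strictly dominates B on the remaining columns (C1: 8>0, C2: 9>-1, C4: 6>-6, C5: 2>-5); eliminate B.
Country B's strategy C1 is strictly dominated by C2 (A: 8>-2, C: 1>-7, D: 7>6) and is removed.
For Country B, C2 strictly dominates C5 on the remaining rows (A: 8>-3, C: 1>-8, D: 7>-3); eliminate C5.
Among the remaining strategies, none is strictly dominated by another pure strategy of the same player, so the elimination stops.
Surviving strategies — Country A: {A, C, D}; Country B: {C2, C4}.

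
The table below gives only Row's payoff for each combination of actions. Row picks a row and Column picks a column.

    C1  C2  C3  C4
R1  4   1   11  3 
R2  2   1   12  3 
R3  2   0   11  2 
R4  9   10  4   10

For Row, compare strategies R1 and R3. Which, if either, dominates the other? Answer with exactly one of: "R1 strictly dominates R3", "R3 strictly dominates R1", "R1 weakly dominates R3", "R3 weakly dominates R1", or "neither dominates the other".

Compare R1 to R3 across each choice by Column: C1: 4>2, C2: 1>0, C3: 11=11, C4: 3>2.
R1 is at least as good everywhere and strictly better somewhere (tied only at C3), so R1 weakly but not strictly dominates R3.

R1 weakly dominates R3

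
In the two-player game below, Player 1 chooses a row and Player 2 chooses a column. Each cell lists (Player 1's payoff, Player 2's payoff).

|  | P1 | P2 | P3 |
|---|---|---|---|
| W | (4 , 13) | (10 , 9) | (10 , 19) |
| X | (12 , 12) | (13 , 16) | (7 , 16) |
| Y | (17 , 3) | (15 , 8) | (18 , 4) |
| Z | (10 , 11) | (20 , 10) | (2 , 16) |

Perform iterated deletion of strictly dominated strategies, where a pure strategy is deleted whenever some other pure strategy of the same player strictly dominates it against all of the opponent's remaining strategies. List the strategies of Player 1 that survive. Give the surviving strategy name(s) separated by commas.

For Player 1, Y strictly dominates W on the remaining columns (P1: 17>4, P2: 15>10, P3: 18>10); eliminate W.
For Player 1, Y strictly dominates X on the remaining columns (P1: 17>12, P2: 15>13, P3: 18>7); eliminate X.
Player 2's strategy P1 is strictly dominated by P3 (Y: 4>3, Z: 16>11) and is removed.
Among the remaining strategies, none is strictly dominated by another pure strategy of the same player, so the elimination stops.
Surviving strategies — Player 1: {Y, Z}; Player 2: {P2, P3}.

Y, Z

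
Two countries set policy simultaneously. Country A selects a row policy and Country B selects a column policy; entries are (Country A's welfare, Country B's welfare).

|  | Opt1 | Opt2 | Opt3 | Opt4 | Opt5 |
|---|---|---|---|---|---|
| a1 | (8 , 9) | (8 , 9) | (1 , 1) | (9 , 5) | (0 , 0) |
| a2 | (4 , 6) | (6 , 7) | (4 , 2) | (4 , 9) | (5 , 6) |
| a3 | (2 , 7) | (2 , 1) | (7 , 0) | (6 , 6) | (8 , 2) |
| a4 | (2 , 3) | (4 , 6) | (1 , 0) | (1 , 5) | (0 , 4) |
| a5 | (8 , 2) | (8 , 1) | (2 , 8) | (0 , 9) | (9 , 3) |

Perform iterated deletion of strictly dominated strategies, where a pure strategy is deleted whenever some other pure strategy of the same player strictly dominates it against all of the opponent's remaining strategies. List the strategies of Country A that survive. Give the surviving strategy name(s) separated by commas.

For Country A, a2 strictly dominates a4 on the remaining columns (Opt1: 4>2, Opt2: 6>4, Opt3: 4>1, Opt4: 4>1, Opt5: 5>0); eliminate a4.
Column Opt3 is eliminated: Opt4 beats it against every remaining row (a1: 5>1, a2: 9>2, a3: 6>0, a5: 9>8).
For Country B, Opt4 strictly dominates Opt5 on the remaining rows (a1: 5>0, a2: 9>6, a3: 6>2, a5: 9>3); eliminate Opt5.
For Country A, a1 strictly dominates a2 on the remaining columns (Opt1: 8>4, Opt2: 8>6, Opt4: 9>4); eliminate a2.
For Country A, a1 strictly dominates a3 on the remaining columns (Opt1: 8>2, Opt2: 8>2, Opt4: 9>6); eliminate a3.
Among the remaining strategies, none is strictly dominated by another pure strategy of the same player, so the elimination stops.
Surviving strategies — Country A: {a1, a5}; Country B: {Opt1, Opt2, Opt4}.

a1, a5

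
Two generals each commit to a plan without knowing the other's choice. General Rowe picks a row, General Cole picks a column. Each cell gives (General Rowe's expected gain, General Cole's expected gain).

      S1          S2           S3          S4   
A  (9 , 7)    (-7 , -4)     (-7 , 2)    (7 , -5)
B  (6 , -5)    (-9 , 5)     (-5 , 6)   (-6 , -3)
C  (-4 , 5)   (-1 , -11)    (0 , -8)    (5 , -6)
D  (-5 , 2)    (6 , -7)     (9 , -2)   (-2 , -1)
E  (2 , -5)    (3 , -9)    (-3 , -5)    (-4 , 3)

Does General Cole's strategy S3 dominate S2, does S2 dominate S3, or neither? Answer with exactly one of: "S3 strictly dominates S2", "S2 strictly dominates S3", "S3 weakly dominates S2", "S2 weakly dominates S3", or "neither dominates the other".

S3's payoffs vs S2's, by General Rowe's action — A: 2>-4, B: 6>5, C: -8>-11, D: -2>-7, E: -5>-9.
S3 gives a strictly higher payoff against every action of General Rowe, so S3 strictly dominates S2.

S3 strictly dominates S2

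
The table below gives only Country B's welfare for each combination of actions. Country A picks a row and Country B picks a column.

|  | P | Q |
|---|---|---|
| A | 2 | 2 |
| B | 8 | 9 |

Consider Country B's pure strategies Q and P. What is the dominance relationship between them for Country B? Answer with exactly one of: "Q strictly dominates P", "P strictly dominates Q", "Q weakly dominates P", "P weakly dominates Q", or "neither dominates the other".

Compare Q to P across every action of Country A: A: 2=2, B: 9>8.
Q is at least as good everywhere and strictly better somewhere (tied only at A), so Q weakly but not strictly dominates P.

Q weakly dominates P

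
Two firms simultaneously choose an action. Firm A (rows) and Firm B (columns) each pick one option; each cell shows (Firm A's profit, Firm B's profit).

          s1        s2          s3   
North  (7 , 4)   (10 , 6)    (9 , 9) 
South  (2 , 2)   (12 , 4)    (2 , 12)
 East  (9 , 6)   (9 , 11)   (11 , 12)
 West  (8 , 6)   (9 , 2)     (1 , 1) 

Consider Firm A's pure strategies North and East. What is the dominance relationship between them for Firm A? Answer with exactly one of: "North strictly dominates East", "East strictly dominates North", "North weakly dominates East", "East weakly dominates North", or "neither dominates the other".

neither dominates the other

North's payoffs vs East's, by Firm B's action — s1: 7<9, s2: 10>9, s3: 9<11.
North does better at s2 but worse at s1, s3; neither strategy dominates the other.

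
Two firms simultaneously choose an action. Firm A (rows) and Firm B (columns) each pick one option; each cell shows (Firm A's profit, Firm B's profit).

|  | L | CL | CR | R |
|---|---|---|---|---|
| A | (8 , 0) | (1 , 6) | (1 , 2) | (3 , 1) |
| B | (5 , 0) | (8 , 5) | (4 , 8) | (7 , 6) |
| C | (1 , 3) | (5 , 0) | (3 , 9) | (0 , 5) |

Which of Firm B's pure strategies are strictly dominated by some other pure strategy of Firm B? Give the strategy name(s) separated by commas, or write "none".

L, R

L: dominated, since CR does at least as well everywhere (A: 2>0, B: 8>0, C: 9>3).
CL is not dominated — it holds its own against L at A (6>0); CR at A (6>2); R at A (6>1).
CR: no other strategy beats it everywhere (L at A (2>0); CL at B (8>5); R at A (2>1)).
CR strictly dominates R — A: 2>1, B: 8>6, C: 9>5.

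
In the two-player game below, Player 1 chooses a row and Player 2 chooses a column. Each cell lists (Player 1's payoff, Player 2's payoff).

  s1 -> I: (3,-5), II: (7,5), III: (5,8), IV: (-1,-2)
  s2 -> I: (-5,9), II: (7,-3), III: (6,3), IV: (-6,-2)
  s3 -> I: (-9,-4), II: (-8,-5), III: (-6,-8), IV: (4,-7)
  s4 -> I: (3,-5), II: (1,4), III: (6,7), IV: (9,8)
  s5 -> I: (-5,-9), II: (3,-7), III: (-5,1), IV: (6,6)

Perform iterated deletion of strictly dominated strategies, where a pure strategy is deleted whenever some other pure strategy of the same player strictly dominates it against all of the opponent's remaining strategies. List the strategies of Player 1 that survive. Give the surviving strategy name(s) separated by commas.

For Player 1, s4 strictly dominates s3 on the remaining columns (I: 3>-9, II: 1>-8, III: 6>-6, IV: 9>4); eliminate s3.
Column II is eliminated: III beats it against every remaining row (s1: 8>5, s2: 3>-3, s4: 7>4, s5: 1>-7).
For Player 1, s4 strictly dominates s5 on the remaining columns (I: 3>-5, III: 6>-5, IV: 9>6); eliminate s5.
Among the remaining strategies, none is strictly dominated by another pure strategy of the same player, so the elimination stops.
Surviving strategies — Player 1: {s1, s2, s4}; Player 2: {I, III, IV}.

s1, s2, s4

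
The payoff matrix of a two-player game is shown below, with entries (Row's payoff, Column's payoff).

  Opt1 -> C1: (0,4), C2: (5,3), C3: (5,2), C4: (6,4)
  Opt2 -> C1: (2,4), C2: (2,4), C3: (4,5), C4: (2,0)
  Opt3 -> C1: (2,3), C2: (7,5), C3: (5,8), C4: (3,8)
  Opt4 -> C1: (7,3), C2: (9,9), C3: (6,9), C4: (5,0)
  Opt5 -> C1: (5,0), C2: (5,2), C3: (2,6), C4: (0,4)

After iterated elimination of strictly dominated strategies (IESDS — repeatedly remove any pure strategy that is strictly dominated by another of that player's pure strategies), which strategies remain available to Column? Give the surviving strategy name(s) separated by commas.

Row's strategy Opt2 is strictly dominated by Opt4 (C1: 7>2, C2: 9>2, C3: 6>4, C4: 5>2) and is removed.
For Row, Opt4 strictly dominates Opt3 on the remaining columns (C1: 7>2, C2: 9>7, C3: 6>5, C4: 5>3); eliminate Opt3.
For Row, Opt4 strictly dominates Opt5 on the remaining columns (C1: 7>5, C2: 9>5, C3: 6>2, C4: 5>0); eliminate Opt5.
Among the remaining strategies, none is strictly dominated by another pure strategy of the same player, so the elimination stops.
Surviving strategies — Row: {Opt1, Opt4}; Column: {C1, C2, C3, C4}.

C1, C2, C3, C4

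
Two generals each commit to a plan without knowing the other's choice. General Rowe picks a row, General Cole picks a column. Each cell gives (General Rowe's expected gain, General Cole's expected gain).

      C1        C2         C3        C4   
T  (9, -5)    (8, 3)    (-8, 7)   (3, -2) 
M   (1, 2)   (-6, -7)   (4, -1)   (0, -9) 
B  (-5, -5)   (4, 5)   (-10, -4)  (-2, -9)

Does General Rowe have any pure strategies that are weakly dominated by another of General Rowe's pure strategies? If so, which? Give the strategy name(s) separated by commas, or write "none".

B

T is not dominated — it holds its own against M at C1 (9>1); B at C1 (9>-5).
M is not dominated — it holds its own against T at C3 (4>-8); B at C1 (1>-5).
B is weakly dominated by T (C1: 9>-5, C2: 8>4, C3: -8>-10, C4: 3>-2).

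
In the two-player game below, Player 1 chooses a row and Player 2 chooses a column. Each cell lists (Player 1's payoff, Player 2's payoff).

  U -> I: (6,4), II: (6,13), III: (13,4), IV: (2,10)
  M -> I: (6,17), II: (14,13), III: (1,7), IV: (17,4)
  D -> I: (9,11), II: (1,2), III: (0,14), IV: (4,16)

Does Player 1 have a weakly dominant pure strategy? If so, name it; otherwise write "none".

U fails to dominate M at II (6<14).
M fails to dominate U at III (1<13).
D fails to dominate U at II (1<6).
No single strategy dominates all the others.

none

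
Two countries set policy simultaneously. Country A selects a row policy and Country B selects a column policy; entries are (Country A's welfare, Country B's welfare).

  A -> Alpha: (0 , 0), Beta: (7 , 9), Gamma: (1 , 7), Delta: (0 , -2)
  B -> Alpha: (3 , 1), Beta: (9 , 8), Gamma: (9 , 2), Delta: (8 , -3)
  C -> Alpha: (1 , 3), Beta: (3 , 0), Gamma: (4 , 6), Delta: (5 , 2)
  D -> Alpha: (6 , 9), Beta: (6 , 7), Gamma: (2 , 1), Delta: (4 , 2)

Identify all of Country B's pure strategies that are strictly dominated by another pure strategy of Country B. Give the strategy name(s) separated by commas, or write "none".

Alpha: no other strategy beats it everywhere (Beta at C (3>0); Gamma at D (9>1); Delta at A (0>-2)).
Nothing dominates Beta: Alpha at A (9>0); Gamma at A (9>7); Delta at A (9>-2).
Gamma: no other strategy beats it everywhere (Alpha at A (7>0); Beta at C (6>0); Delta at A (7>-2)).
Delta: dominated, since Alpha does at least as well everywhere (A: 0>-2, B: 1>-3, C: 3>2, D: 9>2).

Delta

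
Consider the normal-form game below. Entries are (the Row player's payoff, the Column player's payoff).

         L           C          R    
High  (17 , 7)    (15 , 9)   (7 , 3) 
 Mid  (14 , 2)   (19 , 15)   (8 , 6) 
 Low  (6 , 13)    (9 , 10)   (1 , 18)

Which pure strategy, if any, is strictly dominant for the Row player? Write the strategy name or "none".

none

High fails to dominate Mid at C (15<19).
Mid fails to dominate High at L (14<17).
Low fails to dominate High at L (6<17).
No single strategy dominates all the others.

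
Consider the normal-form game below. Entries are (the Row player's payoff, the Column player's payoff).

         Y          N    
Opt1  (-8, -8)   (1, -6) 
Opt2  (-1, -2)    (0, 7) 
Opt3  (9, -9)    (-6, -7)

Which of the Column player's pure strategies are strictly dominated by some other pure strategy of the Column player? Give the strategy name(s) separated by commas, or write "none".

Y is strictly dominated by N (Opt1: -6>-8, Opt2: 7>-2, Opt3: -7>-9).
N: no other strategy beats it everywhere (Y at Opt1 (-6>-8)).

Y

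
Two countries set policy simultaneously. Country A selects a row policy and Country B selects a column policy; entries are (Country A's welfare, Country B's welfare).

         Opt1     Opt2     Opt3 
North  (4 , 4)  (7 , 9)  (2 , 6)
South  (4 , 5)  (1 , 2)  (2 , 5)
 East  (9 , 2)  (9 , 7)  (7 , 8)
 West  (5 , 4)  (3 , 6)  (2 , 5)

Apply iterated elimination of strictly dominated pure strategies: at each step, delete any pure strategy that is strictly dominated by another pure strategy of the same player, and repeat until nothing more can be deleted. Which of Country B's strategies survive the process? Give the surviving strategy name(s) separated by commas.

Opt3

Row North is eliminated: East beats it against every remaining column (Opt1: 9>4, Opt2: 9>7, Opt3: 7>2).
Country A's strategy South is strictly dominated by East (Opt1: 9>4, Opt2: 9>1, Opt3: 7>2) and is removed.
For Country A, East strictly dominates West on the remaining columns (Opt1: 9>5, Opt2: 9>3, Opt3: 7>2); eliminate West.
Country B's strategy Opt1 is strictly dominated by Opt2 (East: 7>2) and is removed.
Column Opt2 is eliminated: Opt3 beats it against every remaining row (East: 8>7).
Among the remaining strategies, none is strictly dominated by another pure strategy of the same player, so the elimination stops.
Surviving strategies — Country A: {East}; Country B: {Opt3}.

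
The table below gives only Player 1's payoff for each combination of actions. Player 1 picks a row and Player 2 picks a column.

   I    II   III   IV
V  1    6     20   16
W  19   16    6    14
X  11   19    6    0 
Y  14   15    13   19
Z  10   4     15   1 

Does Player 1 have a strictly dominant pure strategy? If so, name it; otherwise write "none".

none

V fails to dominate W at I (1<19).
W fails to dominate V at III (6<20).
X fails to dominate V at III (6<20).
Y fails to dominate V at III (13<20).
Z fails to dominate V at II (4<6).
No single strategy dominates all the others.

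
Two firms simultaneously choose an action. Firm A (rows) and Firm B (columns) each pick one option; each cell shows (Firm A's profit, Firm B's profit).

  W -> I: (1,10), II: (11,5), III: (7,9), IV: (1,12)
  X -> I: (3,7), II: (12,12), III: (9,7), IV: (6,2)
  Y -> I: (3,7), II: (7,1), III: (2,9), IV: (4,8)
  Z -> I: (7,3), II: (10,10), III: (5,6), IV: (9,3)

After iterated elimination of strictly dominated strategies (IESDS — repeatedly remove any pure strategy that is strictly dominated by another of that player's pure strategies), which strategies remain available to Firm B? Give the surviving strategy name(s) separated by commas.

II

Firm A's strategy W is strictly dominated by X (I: 3>1, II: 12>11, III: 9>7, IV: 6>1) and is removed.
For Firm A, Z strictly dominates Y on the remaining columns (I: 7>3, II: 10>7, III: 5>2, IV: 9>4); eliminate Y.
For Firm B, II strictly dominates I on the remaining rows (X: 12>7, Z: 10>3); eliminate I.
For Firm B, II strictly dominates III on the remaining rows (X: 12>7, Z: 10>6); eliminate III.
Column IV is eliminated: II beats it against every remaining row (X: 12>2, Z: 10>3).
For Firm A, X strictly dominates Z on the remaining columns (II: 12>10); eliminate Z.
Among the remaining strategies, none is strictly dominated by another pure strategy of the same player, so the elimination stops.
Surviving strategies — Firm A: {X}; Firm B: {II}.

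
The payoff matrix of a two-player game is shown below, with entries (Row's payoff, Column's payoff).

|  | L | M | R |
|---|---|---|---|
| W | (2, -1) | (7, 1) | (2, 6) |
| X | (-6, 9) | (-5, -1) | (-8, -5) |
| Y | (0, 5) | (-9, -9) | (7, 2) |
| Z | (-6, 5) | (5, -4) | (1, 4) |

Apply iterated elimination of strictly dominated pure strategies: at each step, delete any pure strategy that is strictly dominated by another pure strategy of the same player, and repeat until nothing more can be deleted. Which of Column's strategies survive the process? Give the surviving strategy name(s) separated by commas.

L, R

Row X is eliminated: W beats it against every remaining column (L: 2>-6, M: 7>-5, R: 2>-8).
For Row, W strictly dominates Z on the remaining columns (L: 2>-6, M: 7>5, R: 2>1); eliminate Z.
Column's strategy M is strictly dominated by R (W: 6>1, Y: 2>-9) and is removed.
Among the remaining strategies, none is strictly dominated by another pure strategy of the same player, so the elimination stops.
Surviving strategies — Row: {W, Y}; Column: {L, R}.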